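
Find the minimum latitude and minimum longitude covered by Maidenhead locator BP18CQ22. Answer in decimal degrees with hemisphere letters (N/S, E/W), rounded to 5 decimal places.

Field B=1, P=15: +1·20° lon, +15·10° lat → SW at lon -160°, lat 60°.
Square 1, 8: +1·2° lon, +8·1° lat → SW at lon -158°, lat 68°.
Subsquare c=2, q=16: +2·0.0833333° lon, +16·0.0416667° lat → SW at lon -157.833°, lat 68.6667°.
Extended square 2, 2: +2·0.00833333° lon, +2·0.00416667° lat → SW at lon -157.817°, lat 68.675°.
latitude 68.67500° N, longitude 157.81667° W.

68.67500° N, 157.81667° W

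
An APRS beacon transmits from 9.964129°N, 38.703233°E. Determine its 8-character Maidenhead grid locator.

KJ99ix41

Add 180° to longitude and 90° to latitude: 218.70323, 99.96413.
Field (20°×10°, letters A–R): lon ⌊218.70323/20⌋ = 10 → K; lat ⌊99.96413/10⌋ = 9 → J.
Square (2°×1°, digits 0–9): lon ⌊18.70323/2⌋ = 9; lat ⌊9.96413/1⌋ = 9.
Subsquare (5′×2.5′, letters a–x): lon ⌊0.70323/0.0833333⌋ = 8 → i; lat ⌊0.96413/0.0416667⌋ = 23 → x.
Extended square (30″×15″, digits 0–9): lon ⌊0.03657/0.00833333⌋ = 4; lat ⌊0.00580/0.00416667⌋ = 1.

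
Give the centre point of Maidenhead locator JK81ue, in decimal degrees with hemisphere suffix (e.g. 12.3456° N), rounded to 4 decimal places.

11.1875° N, 17.7083° E

Field J=9, K=10: +9·20° lon, +10·10° lat → SW at lon 0°, lat 10°.
Square 8, 1: +8·2° lon, +1·1° lat → SW at lon 16°, lat 11°.
Subsquare u=20, e=4: +20·0.0833333° lon, +4·0.0416667° lat → SW at lon 17.6667°, lat 11.1667°.
Cell spans 0.0833333° lon × 0.0416667° lat. Centre is SW corner plus half of each.
latitude 11.1875° N, longitude 17.7083° E.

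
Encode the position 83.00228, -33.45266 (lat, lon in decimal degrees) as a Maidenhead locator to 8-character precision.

Shift to the Maidenhead origin (180°W, 90°S): lon 146.54734, lat 173.00228.
Field: 146.54734/20 → 7 → H, 173.00228/10 → 17 → R; chars HR.
Square: 6.54734/2 → 3, 3.00228/1 → 3; chars 33.
Subsquare: 0.54734/0.0833333 → 6 → g, 0.00228/0.0416667 → 0 → a; chars ga.
Extended square: 0.04734/0.00833333 → 5, 0.00228/0.00416667 → 0; chars 50.

HR33ga50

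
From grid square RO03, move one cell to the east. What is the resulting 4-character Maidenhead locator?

RO13

Longitude square 0; +1 → 1.
The latitude characters are unchanged.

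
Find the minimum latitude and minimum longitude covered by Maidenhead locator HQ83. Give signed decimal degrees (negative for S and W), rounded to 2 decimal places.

73.00, -24.00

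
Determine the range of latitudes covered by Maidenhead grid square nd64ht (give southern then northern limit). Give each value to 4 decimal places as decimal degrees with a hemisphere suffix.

55.2083° S, 55.1667° S

Field N=13, D=3: +13·20° lon, +3·10° lat → SW at lon 80°, lat -60°.
Square 6, 4: +6·2° lon, +4·1° lat → SW at lon 92°, lat -56°.
Subsquare h=7, t=19: +7·0.0833333° lon, +19·0.0416667° lat → SW at lon 92.5833°, lat -55.2083°.
Cell spans 0.0833333° lon × 0.0416667° lat.
south 55.2083° S, north 55.1667° S.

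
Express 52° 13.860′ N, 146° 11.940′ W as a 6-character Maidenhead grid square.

BO62vf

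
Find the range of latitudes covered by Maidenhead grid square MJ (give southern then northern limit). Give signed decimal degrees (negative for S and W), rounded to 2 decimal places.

0.00, 10.00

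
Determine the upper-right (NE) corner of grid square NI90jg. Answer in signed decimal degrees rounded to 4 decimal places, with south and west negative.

-9.7083, 98.8333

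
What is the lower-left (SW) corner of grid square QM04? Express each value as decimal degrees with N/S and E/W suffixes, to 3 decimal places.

34.000° N, 140.000° E

Field Q=16, M=12: +16·20° lon, +12·10° lat → SW at lon 140°, lat 30°.
Square 0, 4: +0·2° lon, +4·1° lat → SW at lon 140°, lat 34°.
latitude 34.000° N, longitude 140.000° E.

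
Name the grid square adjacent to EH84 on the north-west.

EH75

Longitude square 8; −1 → 7.
Latitude square 4; +1 → 5.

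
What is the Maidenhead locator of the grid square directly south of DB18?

DB17

Latitude square 8; −1 → 7.
The longitude characters are unchanged.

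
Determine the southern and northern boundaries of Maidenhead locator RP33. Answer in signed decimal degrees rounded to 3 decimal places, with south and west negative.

Field R=17, P=15: +17·20° lon, +15·10° lat → SW at lon 160°, lat 60°.
Square 3, 3: +3·2° lon, +3·1° lat → SW at lon 166°, lat 63°.
Cell spans 2° lon × 1° lat.
south 63.000, north 64.000.

63.000, 64.000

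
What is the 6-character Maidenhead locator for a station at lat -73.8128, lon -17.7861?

Add 180° to longitude and 90° to latitude: 162.2139, 16.1872.
Field: 162.2139/20 → 8 → I, 16.1872/10 → 1 → B; chars IB.
Square: 2.2139/2 → 1, 6.1872/1 → 6; chars 16.
Subsquare: 0.2139/0.0833333 → 2 → c, 0.1872/0.0416667 → 4 → e; chars ce.

IB16ce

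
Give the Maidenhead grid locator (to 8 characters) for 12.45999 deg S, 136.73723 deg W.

Add 180° to longitude and 90° to latitude: 43.26277, 77.54001.
Field: lon ⌊43.26277/20⌋ = 2 → C; lat ⌊77.54001/10⌋ = 7 → H.
Square: lon ⌊3.26277/2⌋ = 1; lat ⌊7.54001/1⌋ = 7.
Subsquare: lon ⌊1.26277/0.0833333⌋ = 15 → p; lat ⌊0.54001/0.0416667⌋ = 12 → m.
Extended square: lon ⌊0.01277/0.00833333⌋ = 1; lat ⌊0.04001/0.00416667⌋ = 9.

CH17pm19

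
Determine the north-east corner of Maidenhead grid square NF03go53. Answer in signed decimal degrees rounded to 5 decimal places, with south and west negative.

-36.40000, 80.55000

Field N=13, F=5: +13·20° lon, +5·10° lat → SW at lon 80°, lat -40°.
Square 0, 3: +0·2° lon, +3·1° lat → SW at lon 80°, lat -37°.
Subsquare g=6, o=14: +6·0.0833333° lon, +14·0.0416667° lat → SW at lon 80.5°, lat -36.4167°.
Extended square 5, 3: +5·0.00833333° lon, +3·0.00416667° lat → SW at lon 80.5417°, lat -36.4042°.
Cell spans 0.00833333° lon × 0.00416667° lat. NE corner is SW corner plus one full cell.
latitude -36.40000, longitude 80.55000.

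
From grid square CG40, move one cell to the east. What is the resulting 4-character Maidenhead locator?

CG50

Longitude square 4; +1 → 5.
The latitude characters are unchanged.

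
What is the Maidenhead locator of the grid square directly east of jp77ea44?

JP77ea54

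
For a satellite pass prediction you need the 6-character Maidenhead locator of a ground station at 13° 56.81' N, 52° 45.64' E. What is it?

Add 180° to longitude and 90° to latitude: 232.7607, 103.9468.
Field: 232.7607/20 → 11 → L, 103.9468/10 → 10 → K; chars LK.
Square: 12.7607/2 → 6, 3.9468/1 → 3; chars 63.
Subsquare: 0.7607/0.0833333 → 9 → j, 0.9468/0.0416667 → 22 → w; chars jw.

LK63jw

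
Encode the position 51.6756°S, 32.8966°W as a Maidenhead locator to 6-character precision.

HD38nh

Shift to the Maidenhead origin (180°W, 90°S): lon 147.1034, lat 38.3244.
Field (20°×10°, letters A–R): 147.1034/20 → 7 → H, 38.3244/10 → 3 → D; chars HD.
Square (2°×1°, digits 0–9): 7.1034/2 → 3, 8.3244/1 → 8; chars 38.
Subsquare (5′×2.5′, letters a–x): 1.1034/0.0833333 → 13 → n, 0.3244/0.0416667 → 7 → h; chars nh.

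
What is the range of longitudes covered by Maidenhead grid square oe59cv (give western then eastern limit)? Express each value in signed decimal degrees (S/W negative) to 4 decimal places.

Field O=14, E=4: +14·20° lon, +4·10° lat → SW at lon 100°, lat -50°.
Square 5, 9: +5·2° lon, +9·1° lat → SW at lon 110°, lat -41°.
Subsquare c=2, v=21: +2·0.0833333° lon, +21·0.0416667° lat → SW at lon 110.167°, lat -40.125°.
Cell spans 0.0833333° lon × 0.0416667° lat.
west 110.1667, east 110.2500.

110.1667, 110.2500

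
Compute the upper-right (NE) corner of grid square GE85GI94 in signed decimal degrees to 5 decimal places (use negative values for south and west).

-44.64583, -43.41667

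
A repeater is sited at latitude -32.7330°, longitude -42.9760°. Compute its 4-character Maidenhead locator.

GF87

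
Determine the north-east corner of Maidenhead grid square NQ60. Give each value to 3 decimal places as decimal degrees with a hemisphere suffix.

Field N=13, Q=16: +13·20° lon, +16·10° lat → SW at lon 80°, lat 70°.
Square 6, 0: +6·2° lon, +0·1° lat → SW at lon 92°, lat 70°.
Cell spans 2° lon × 1° lat. NE corner is SW corner plus one full cell.
latitude 71.000° N, longitude 94.000° E.

71.000° N, 94.000° E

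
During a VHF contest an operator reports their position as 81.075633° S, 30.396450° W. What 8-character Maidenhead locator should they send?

HA48tw21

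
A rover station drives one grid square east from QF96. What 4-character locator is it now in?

RF06

Longitude square 9; +1 → 10, wraps to 0, carry into field.
Longitude field Q = 16; +1 → 17 = R.
The latitude characters are unchanged.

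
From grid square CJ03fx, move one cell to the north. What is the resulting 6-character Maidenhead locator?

CJ04fa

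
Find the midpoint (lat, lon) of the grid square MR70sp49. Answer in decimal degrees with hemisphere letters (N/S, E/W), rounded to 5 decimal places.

80.66458° N, 75.53750° E

Field M=12, R=17: +12·20° lon, +17·10° lat → SW at lon 60°, lat 80°.
Square 7, 0: +7·2° lon, +0·1° lat → SW at lon 74°, lat 80°.
Subsquare s=18, p=15: +18·0.0833333° lon, +15·0.0416667° lat → SW at lon 75.5°, lat 80.625°.
Extended square 4, 9: +4·0.00833333° lon, +9·0.00416667° lat → SW at lon 75.5333°, lat 80.6625°.
Cell spans 0.00833333° lon × 0.00416667° lat. Centre is SW corner plus half of each.
latitude 80.66458° N, longitude 75.53750° E.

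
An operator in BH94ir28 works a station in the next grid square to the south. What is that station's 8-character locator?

BH94ir27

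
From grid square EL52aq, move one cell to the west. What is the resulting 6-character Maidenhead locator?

Longitude subsquare a = 0; −1 → -1, wraps to 23 = x, carry into square.
Longitude square 5; −1 → 4.
The latitude characters are unchanged.

EL42xq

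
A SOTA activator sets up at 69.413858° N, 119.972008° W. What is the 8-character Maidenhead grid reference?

Offset from 180°W / 90°S: lon 60.02799°, lat 159.41386°.
Field: 60.02799/20 → 3 → D, 159.41386/10 → 15 → P; chars DP.
Square: 0.02799/2 → 0, 9.41386/1 → 9; chars 09.
Subsquare: 0.02799/0.0833333 → 0 → a, 0.41386/0.0416667 → 9 → j; chars aj.
Extended square: 0.02799/0.00833333 → 3, 0.03886/0.00416667 → 9; chars 39.

DP09aj39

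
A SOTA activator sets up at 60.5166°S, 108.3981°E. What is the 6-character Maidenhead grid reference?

OC49el

Shift to the Maidenhead origin (180°W, 90°S): lon 288.3981, lat 29.4834.
Field (20°×10°, letters A–R): lon ⌊288.3981/20⌋ = 14 → O; lat ⌊29.4834/10⌋ = 2 → C.
Square (2°×1°, digits 0–9): lon ⌊8.3981/2⌋ = 4; lat ⌊9.4834/1⌋ = 9.
Subsquare (5′×2.5′, letters a–x): lon ⌊0.3981/0.0833333⌋ = 4 → e; lat ⌊0.4834/0.0416667⌋ = 11 → l.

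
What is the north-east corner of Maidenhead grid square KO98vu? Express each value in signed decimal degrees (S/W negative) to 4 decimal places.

Field K=10, O=14: +10·20° lon, +14·10° lat → SW at lon 20°, lat 50°.
Square 9, 8: +9·2° lon, +8·1° lat → SW at lon 38°, lat 58°.
Subsquare v=21, u=20: +21·0.0833333° lon, +20·0.0416667° lat → SW at lon 39.75°, lat 58.8333°.
Cell spans 0.0833333° lon × 0.0416667° lat. NE corner is SW corner plus one full cell.
latitude 58.8750, longitude 39.8333.

58.8750, 39.8333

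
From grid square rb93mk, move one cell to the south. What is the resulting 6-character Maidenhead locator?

RB93mj

Latitude subsquare k = 10; −1 → 9 = j.
The longitude characters are unchanged.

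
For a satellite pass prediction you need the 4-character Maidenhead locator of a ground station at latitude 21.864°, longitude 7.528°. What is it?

JL31

Offset from 180°W / 90°S: lon 187.53°, lat 111.86°.
Field: lon ⌊187.53/20⌋ = 9 → J; lat ⌊111.86/10⌋ = 11 → L.
Square: lon ⌊7.53/2⌋ = 3; lat ⌊1.86/1⌋ = 1.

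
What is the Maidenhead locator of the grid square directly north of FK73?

Latitude square 3; +1 → 4.
The longitude characters are unchanged.

FK74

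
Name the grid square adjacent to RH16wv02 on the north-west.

Longitude extended square 0; −1 → -1, wraps to 9, carry into subsquare.
Longitude subsquare w = 22; −1 → 21 = v.
Latitude extended square 2; +1 → 3.

RH16vv93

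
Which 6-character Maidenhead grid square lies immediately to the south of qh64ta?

QH63tx

Latitude subsquare a = 0; −1 → -1, wraps to 23 = x, carry into square.
Latitude square 4; −1 → 3.
The longitude characters are unchanged.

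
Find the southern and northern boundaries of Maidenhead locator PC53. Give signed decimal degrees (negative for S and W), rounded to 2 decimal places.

-67.00, -66.00

Field P=15, C=2: +15·20° lon, +2·10° lat → SW at lon 120°, lat -70°.
Square 5, 3: +5·2° lon, +3·1° lat → SW at lon 130°, lat -67°.
Cell spans 2° lon × 1° lat.
south -67.00, north -66.00.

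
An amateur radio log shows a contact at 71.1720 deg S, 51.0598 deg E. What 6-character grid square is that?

Add 180° to longitude and 90° to latitude: 231.0598, 18.8280.
Field: lon ⌊231.0598/20⌋ = 11 → L; lat ⌊18.8280/10⌋ = 1 → B.
Square: lon ⌊11.0598/2⌋ = 5; lat ⌊8.8280/1⌋ = 8.
Subsquare: lon ⌊1.0598/0.0833333⌋ = 12 → m; lat ⌊0.8280/0.0416667⌋ = 19 → t.

LB58mt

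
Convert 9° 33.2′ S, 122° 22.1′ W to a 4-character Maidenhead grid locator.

CI80

Add 180° to longitude and 90° to latitude: 57.63, 80.45.
Field (20°×10°, letters A–R): lon ⌊57.63/20⌋ = 2 → C; lat ⌊80.45/10⌋ = 8 → I.
Square (2°×1°, digits 0–9): lon ⌊17.63/2⌋ = 8; lat ⌊0.45/1⌋ = 0.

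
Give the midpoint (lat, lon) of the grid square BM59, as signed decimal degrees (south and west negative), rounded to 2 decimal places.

39.50, -149.00

Field B=1, M=12: +1·20° lon, +12·10° lat → SW at lon -160°, lat 30°.
Square 5, 9: +5·2° lon, +9·1° lat → SW at lon -150°, lat 39°.
Cell spans 2° lon × 1° lat. Centre is SW corner plus half of each.
latitude 39.50, longitude -149.00.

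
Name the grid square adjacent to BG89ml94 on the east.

BG89nl04

Longitude extended square 9; +1 → 10, wraps to 0, carry into subsquare.
Longitude subsquare m = 12; +1 → 13 = n.
The latitude characters are unchanged.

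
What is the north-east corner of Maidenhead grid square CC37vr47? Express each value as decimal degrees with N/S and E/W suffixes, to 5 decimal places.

62.25833° S, 132.20833° W

Field C=2, C=2: +2·20° lon, +2·10° lat → SW at lon -140°, lat -70°.
Square 3, 7: +3·2° lon, +7·1° lat → SW at lon -134°, lat -63°.
Subsquare v=21, r=17: +21·0.0833333° lon, +17·0.0416667° lat → SW at lon -132.25°, lat -62.2917°.
Extended square 4, 7: +4·0.00833333° lon, +7·0.00416667° lat → SW at lon -132.217°, lat -62.2625°.
Cell spans 0.00833333° lon × 0.00416667° lat. NE corner is SW corner plus one full cell.
latitude 62.25833° S, longitude 132.20833° W.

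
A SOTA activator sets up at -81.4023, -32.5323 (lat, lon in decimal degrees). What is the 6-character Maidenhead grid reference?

Offset from 180°W / 90°S: lon 147.4677°, lat 8.5977°.
Field (20°×10°, letters A–R): 147.4677/20 → 7 → H, 8.5977/10 → 0 → A; chars HA.
Square (2°×1°, digits 0–9): 7.4677/2 → 3, 8.5977/1 → 8; chars 38.
Subsquare (5′×2.5′, letters a–x): 1.4677/0.0833333 → 17 → r, 0.5977/0.0416667 → 14 → o; chars ro.

HA38ro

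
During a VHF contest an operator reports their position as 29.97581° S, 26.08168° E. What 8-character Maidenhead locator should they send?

KG30aa95

Offset from 180°W / 90°S: lon 206.08168°, lat 60.02419°.
Field: 206.08168/20 → 10 → K, 60.02419/10 → 6 → G; chars KG.
Square: 6.08168/2 → 3, 0.02419/1 → 0; chars 30.
Subsquare: 0.08168/0.0833333 → 0 → a, 0.02419/0.0416667 → 0 → a; chars aa.
Extended square: 0.08168/0.00833333 → 9, 0.02419/0.00416667 → 5; chars 95.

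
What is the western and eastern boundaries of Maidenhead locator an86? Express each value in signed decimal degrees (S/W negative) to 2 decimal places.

-164.00, -162.00

Field A=0, N=13: +0·20° lon, +13·10° lat → SW at lon -180°, lat 40°.
Square 8, 6: +8·2° lon, +6·1° lat → SW at lon -164°, lat 46°.
Cell spans 2° lon × 1° lat.
west -164.00, east -162.00.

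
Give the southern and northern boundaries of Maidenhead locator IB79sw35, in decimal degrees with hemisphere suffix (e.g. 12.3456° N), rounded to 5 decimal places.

70.06250° S, 70.05833° S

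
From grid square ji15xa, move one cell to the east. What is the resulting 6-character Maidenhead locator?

Longitude subsquare x = 23; +1 → 24, wraps to 0 = a, carry into square.
Longitude square 1; +1 → 2.
The latitude characters are unchanged.

JI25aa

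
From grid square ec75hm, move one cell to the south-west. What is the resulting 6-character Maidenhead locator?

Longitude subsquare h = 7; −1 → 6 = g.
Latitude subsquare m = 12; −1 → 11 = l.

EC75gl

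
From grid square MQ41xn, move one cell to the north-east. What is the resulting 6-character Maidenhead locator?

Longitude subsquare x = 23; +1 → 24, wraps to 0 = a, carry into square.
Longitude square 4; +1 → 5.
Latitude subsquare n = 13; +1 → 14 = o.

MQ51ao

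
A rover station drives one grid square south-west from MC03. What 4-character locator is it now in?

LC92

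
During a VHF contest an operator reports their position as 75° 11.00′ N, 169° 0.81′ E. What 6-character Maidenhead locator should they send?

RQ45me

Add 180° to longitude and 90° to latitude: 349.0135, 165.1833.
Field: lon ⌊349.0135/20⌋ = 17 → R; lat ⌊165.1833/10⌋ = 16 → Q.
Square: lon ⌊9.0135/2⌋ = 4; lat ⌊5.1833/1⌋ = 5.
Subsquare: lon ⌊1.0135/0.0833333⌋ = 12 → m; lat ⌊0.1833/0.0416667⌋ = 4 → e.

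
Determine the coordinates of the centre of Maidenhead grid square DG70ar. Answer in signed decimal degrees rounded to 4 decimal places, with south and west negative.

Field D=3, G=6: +3·20° lon, +6·10° lat → SW at lon -120°, lat -30°.
Square 7, 0: +7·2° lon, +0·1° lat → SW at lon -106°, lat -30°.
Subsquare a=0, r=17: +0·0.0833333° lon, +17·0.0416667° lat → SW at lon -106°, lat -29.2917°.
Cell spans 0.0833333° lon × 0.0416667° lat. Centre is SW corner plus half of each.
latitude -29.2708, longitude -105.9583.

-29.2708, -105.9583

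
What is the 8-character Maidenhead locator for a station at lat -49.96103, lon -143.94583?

Shift to the Maidenhead origin (180°W, 90°S): lon 36.05417, lat 40.03897.
Field: lon ⌊36.05417/20⌋ = 1 → B; lat ⌊40.03897/10⌋ = 4 → E.
Square: lon ⌊16.05417/2⌋ = 8; lat ⌊0.03897/1⌋ = 0.
Subsquare: lon ⌊0.05417/0.0833333⌋ = 0 → a; lat ⌊0.03897/0.0416667⌋ = 0 → a.
Extended square: lon ⌊0.05417/0.00833333⌋ = 6; lat ⌊0.03897/0.00416667⌋ = 9.

BE80aa69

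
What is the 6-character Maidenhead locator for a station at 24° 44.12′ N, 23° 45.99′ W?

HL84cr

Offset from 180°W / 90°S: lon 156.2335°, lat 114.7353°.
Field (20°×10°, letters A–R): lon ⌊156.2335/20⌋ = 7 → H; lat ⌊114.7353/10⌋ = 11 → L.
Square (2°×1°, digits 0–9): lon ⌊16.2335/2⌋ = 8; lat ⌊4.7353/1⌋ = 4.
Subsquare (5′×2.5′, letters a–x): lon ⌊0.2335/0.0833333⌋ = 2 → c; lat ⌊0.7353/0.0416667⌋ = 17 → r.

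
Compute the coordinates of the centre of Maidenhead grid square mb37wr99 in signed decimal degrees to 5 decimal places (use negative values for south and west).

-72.25208, 67.91250

Field M=12, B=1: +12·20° lon, +1·10° lat → SW at lon 60°, lat -80°.
Square 3, 7: +3·2° lon, +7·1° lat → SW at lon 66°, lat -73°.
Subsquare w=22, r=17: +22·0.0833333° lon, +17·0.0416667° lat → SW at lon 67.8333°, lat -72.2917°.
Extended square 9, 9: +9·0.00833333° lon, +9·0.00416667° lat → SW at lon 67.9083°, lat -72.2542°.
Cell spans 0.00833333° lon × 0.00416667° lat. Centre is SW corner plus half of each.
latitude -72.25208, longitude 67.91250.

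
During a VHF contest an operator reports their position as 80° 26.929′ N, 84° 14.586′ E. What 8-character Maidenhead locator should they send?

NR20ck97

Offset from 180°W / 90°S: lon 264.24310°, lat 170.44882°.
Field: 264.24310/20 → 13 → N, 170.44882/10 → 17 → R; chars NR.
Square: 4.24310/2 → 2, 0.44882/1 → 0; chars 20.
Subsquare: 0.24310/0.0833333 → 2 → c, 0.44882/0.0416667 → 10 → k; chars ck.
Extended square: 0.07643/0.00833333 → 9, 0.03215/0.00416667 → 7; chars 97.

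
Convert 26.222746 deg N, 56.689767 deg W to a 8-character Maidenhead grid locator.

GL16pf73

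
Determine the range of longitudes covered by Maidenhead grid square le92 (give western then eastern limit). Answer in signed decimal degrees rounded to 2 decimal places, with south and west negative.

Field L=11, E=4: +11·20° lon, +4·10° lat → SW at lon 40°, lat -50°.
Square 9, 2: +9·2° lon, +2·1° lat → SW at lon 58°, lat -48°.
Cell spans 2° lon × 1° lat.
west 58.00, east 60.00.

58.00, 60.00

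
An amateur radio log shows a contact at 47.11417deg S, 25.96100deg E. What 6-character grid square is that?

KE22xv

Offset from 180°W / 90°S: lon 205.9610°, lat 42.8858°.
Field: lon ⌊205.9610/20⌋ = 10 → K; lat ⌊42.8858/10⌋ = 4 → E.
Square: lon ⌊5.9610/2⌋ = 2; lat ⌊2.8858/1⌋ = 2.
Subsquare: lon ⌊1.9610/0.0833333⌋ = 23 → x; lat ⌊0.8858/0.0416667⌋ = 21 → v.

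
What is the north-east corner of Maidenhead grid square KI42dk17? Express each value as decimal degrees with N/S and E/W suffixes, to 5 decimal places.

Field K=10, I=8: +10·20° lon, +8·10° lat → SW at lon 20°, lat -10°.
Square 4, 2: +4·2° lon, +2·1° lat → SW at lon 28°, lat -8°.
Subsquare d=3, k=10: +3·0.0833333° lon, +10·0.0416667° lat → SW at lon 28.25°, lat -7.58333°.
Extended square 1, 7: +1·0.00833333° lon, +7·0.00416667° lat → SW at lon 28.2583°, lat -7.55417°.
Cell spans 0.00833333° lon × 0.00416667° lat. NE corner is SW corner plus one full cell.
latitude 7.55000° S, longitude 28.26667° E.

7.55000° S, 28.26667° E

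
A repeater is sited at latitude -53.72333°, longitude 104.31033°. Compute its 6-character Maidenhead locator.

OD26dg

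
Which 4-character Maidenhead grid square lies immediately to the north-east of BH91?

CH02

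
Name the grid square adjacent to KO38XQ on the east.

Longitude subsquare x = 23; +1 → 24, wraps to 0 = a, carry into square.
Longitude square 3; +1 → 4.
The latitude characters are unchanged.

KO48aq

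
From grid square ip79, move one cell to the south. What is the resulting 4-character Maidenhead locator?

IP78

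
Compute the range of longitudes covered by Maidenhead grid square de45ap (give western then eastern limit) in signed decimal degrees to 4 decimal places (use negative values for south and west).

-112.0000, -111.9167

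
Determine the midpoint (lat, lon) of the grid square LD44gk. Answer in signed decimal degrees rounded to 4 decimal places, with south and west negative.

-55.5625, 48.5417

Field L=11, D=3: +11·20° lon, +3·10° lat → SW at lon 40°, lat -60°.
Square 4, 4: +4·2° lon, +4·1° lat → SW at lon 48°, lat -56°.
Subsquare g=6, k=10: +6·0.0833333° lon, +10·0.0416667° lat → SW at lon 48.5°, lat -55.5833°.
Cell spans 0.0833333° lon × 0.0416667° lat. Centre is SW corner plus half of each.
latitude -55.5625, longitude 48.5417.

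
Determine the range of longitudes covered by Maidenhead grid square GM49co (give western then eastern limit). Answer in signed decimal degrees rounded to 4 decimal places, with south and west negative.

-51.8333, -51.7500

Field G=6, M=12: +6·20° lon, +12·10° lat → SW at lon -60°, lat 30°.
Square 4, 9: +4·2° lon, +9·1° lat → SW at lon -52°, lat 39°.
Subsquare c=2, o=14: +2·0.0833333° lon, +14·0.0416667° lat → SW at lon -51.8333°, lat 39.5833°.
Cell spans 0.0833333° lon × 0.0416667° lat.
west -51.8333, east -51.7500.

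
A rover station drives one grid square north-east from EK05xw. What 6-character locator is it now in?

Longitude subsquare x = 23; +1 → 24, wraps to 0 = a, carry into square.
Longitude square 0; +1 → 1.
Latitude subsquare w = 22; +1 → 23 = x.

EK15ax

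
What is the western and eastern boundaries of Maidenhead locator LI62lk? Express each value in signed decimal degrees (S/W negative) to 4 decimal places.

52.9167, 53.0000

Field L=11, I=8: +11·20° lon, +8·10° lat → SW at lon 40°, lat -10°.
Square 6, 2: +6·2° lon, +2·1° lat → SW at lon 52°, lat -8°.
Subsquare l=11, k=10: +11·0.0833333° lon, +10·0.0416667° lat → SW at lon 52.9167°, lat -7.58333°.
Cell spans 0.0833333° lon × 0.0416667° lat.
west 52.9167, east 53.0000.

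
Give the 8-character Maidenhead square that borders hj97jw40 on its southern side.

Latitude extended square 0; −1 → -1, wraps to 9, carry into subsquare.
Latitude subsquare w = 22; −1 → 21 = v.
The longitude characters are unchanged.

HJ97jv49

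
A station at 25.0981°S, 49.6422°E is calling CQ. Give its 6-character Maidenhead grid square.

LG44tv

Add 180° to longitude and 90° to latitude: 229.6422, 64.9019.
Field: lon ⌊229.6422/20⌋ = 11 → L; lat ⌊64.9019/10⌋ = 6 → G.
Square: lon ⌊9.6422/2⌋ = 4; lat ⌊4.9019/1⌋ = 4.
Subsquare: lon ⌊1.6422/0.0833333⌋ = 19 → t; lat ⌊0.9019/0.0416667⌋ = 21 → v.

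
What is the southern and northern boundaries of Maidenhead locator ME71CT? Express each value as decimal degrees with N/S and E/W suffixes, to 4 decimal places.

Field M=12, E=4: +12·20° lon, +4·10° lat → SW at lon 60°, lat -50°.
Square 7, 1: +7·2° lon, +1·1° lat → SW at lon 74°, lat -49°.
Subsquare c=2, t=19: +2·0.0833333° lon, +19·0.0416667° lat → SW at lon 74.1667°, lat -48.2083°.
Cell spans 0.0833333° lon × 0.0416667° lat.
south 48.2083° S, north 48.1667° S.

48.2083° S, 48.1667° S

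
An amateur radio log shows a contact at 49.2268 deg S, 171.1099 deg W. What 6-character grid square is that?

AE40ks

Offset from 180°W / 90°S: lon 8.8901°, lat 40.7732°.
Field: lon ⌊8.8901/20⌋ = 0 → A; lat ⌊40.7732/10⌋ = 4 → E.
Square: lon ⌊8.8901/2⌋ = 4; lat ⌊0.7732/1⌋ = 0.
Subsquare: lon ⌊0.8901/0.0833333⌋ = 10 → k; lat ⌊0.7732/0.0416667⌋ = 18 → s.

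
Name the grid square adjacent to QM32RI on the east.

QM32si

Longitude subsquare r = 17; +1 → 18 = s.
The latitude characters are unchanged.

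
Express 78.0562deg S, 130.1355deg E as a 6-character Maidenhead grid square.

PB51bw

Add 180° to longitude and 90° to latitude: 310.1355, 11.9438.
Field: lon ⌊310.1355/20⌋ = 15 → P; lat ⌊11.9438/10⌋ = 1 → B.
Square: lon ⌊10.1355/2⌋ = 5; lat ⌊1.9438/1⌋ = 1.
Subsquare: lon ⌊0.1355/0.0833333⌋ = 1 → b; lat ⌊0.9438/0.0416667⌋ = 22 → w.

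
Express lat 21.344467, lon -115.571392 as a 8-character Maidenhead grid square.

DL21fi12

Add 180° to longitude and 90° to latitude: 64.42861, 111.34447.
Field: 64.42861/20 → 3 → D, 111.34447/10 → 11 → L; chars DL.
Square: 4.42861/2 → 2, 1.34447/1 → 1; chars 21.
Subsquare: 0.42861/0.0833333 → 5 → f, 0.34447/0.0416667 → 8 → i; chars fi.
Extended square: 0.01194/0.00833333 → 1, 0.01113/0.00416667 → 2; chars 12.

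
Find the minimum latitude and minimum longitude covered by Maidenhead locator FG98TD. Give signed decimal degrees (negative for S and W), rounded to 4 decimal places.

-21.8750, -60.4167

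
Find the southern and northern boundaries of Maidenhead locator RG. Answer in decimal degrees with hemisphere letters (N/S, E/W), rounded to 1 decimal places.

30.0° S, 20.0° S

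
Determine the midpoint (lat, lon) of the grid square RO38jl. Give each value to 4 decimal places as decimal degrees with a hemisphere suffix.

58.4792° N, 166.7917° E

Field R=17, O=14: +17·20° lon, +14·10° lat → SW at lon 160°, lat 50°.
Square 3, 8: +3·2° lon, +8·1° lat → SW at lon 166°, lat 58°.
Subsquare j=9, l=11: +9·0.0833333° lon, +11·0.0416667° lat → SW at lon 166.75°, lat 58.4583°.
Cell spans 0.0833333° lon × 0.0416667° lat. Centre is SW corner plus half of each.
latitude 58.4792° N, longitude 166.7917° E.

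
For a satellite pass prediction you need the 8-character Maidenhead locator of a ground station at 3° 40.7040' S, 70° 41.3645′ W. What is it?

Add 180° to longitude and 90° to latitude: 109.31059, 86.32160.
Field (20°×10°, letters A–R): 109.31059/20 → 5 → F, 86.32160/10 → 8 → I; chars FI.
Square (2°×1°, digits 0–9): 9.31059/2 → 4, 6.32160/1 → 6; chars 46.
Subsquare (5′×2.5′, letters a–x): 1.31059/0.0833333 → 15 → p, 0.32160/0.0416667 → 7 → h; chars ph.
Extended square (30″×15″, digits 0–9): 0.06059/0.00833333 → 7, 0.02993/0.00416667 → 7; chars 77.

FI46ph77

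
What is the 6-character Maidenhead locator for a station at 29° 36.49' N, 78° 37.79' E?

Add 180° to longitude and 90° to latitude: 258.6298, 119.6082.
Field: 258.6298/20 → 12 → M, 119.6082/10 → 11 → L; chars ML.
Square: 18.6298/2 → 9, 9.6082/1 → 9; chars 99.
Subsquare: 0.6298/0.0833333 → 7 → h, 0.6082/0.0416667 → 14 → o; chars ho.

ML99ho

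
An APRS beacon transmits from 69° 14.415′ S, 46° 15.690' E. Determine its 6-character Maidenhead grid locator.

LC30ds

Add 180° to longitude and 90° to latitude: 226.2615, 20.7597.
Field: lon ⌊226.2615/20⌋ = 11 → L; lat ⌊20.7597/10⌋ = 2 → C.
Square: lon ⌊6.2615/2⌋ = 3; lat ⌊0.7597/1⌋ = 0.
Subsquare: lon ⌊0.2615/0.0833333⌋ = 3 → d; lat ⌊0.7597/0.0416667⌋ = 18 → s.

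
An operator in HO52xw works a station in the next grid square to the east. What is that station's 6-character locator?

Longitude subsquare x = 23; +1 → 24, wraps to 0 = a, carry into square.
Longitude square 5; +1 → 6.
The latitude characters are unchanged.

HO62aw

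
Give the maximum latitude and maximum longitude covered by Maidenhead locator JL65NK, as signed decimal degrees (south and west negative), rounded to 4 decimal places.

Field J=9, L=11: +9·20° lon, +11·10° lat → SW at lon 0°, lat 20°.
Square 6, 5: +6·2° lon, +5·1° lat → SW at lon 12°, lat 25°.
Subsquare n=13, k=10: +13·0.0833333° lon, +10·0.0416667° lat → SW at lon 13.0833°, lat 25.4167°.
Cell spans 0.0833333° lon × 0.0416667° lat. NE corner is SW corner plus one full cell.
latitude 25.4583, longitude 13.1667.

25.4583, 13.1667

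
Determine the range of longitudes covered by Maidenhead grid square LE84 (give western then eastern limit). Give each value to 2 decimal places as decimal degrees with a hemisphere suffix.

Field L=11, E=4: +11·20° lon, +4·10° lat → SW at lon 40°, lat -50°.
Square 8, 4: +8·2° lon, +4·1° lat → SW at lon 56°, lat -46°.
Cell spans 2° lon × 1° lat.
west 56.00° E, east 58.00° E.

56.00° E, 58.00° E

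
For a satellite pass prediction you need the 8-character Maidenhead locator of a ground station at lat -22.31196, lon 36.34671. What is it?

Offset from 180°W / 90°S: lon 216.34671°, lat 67.68804°.
Field: lon ⌊216.34671/20⌋ = 10 → K; lat ⌊67.68804/10⌋ = 6 → G.
Square: lon ⌊16.34671/2⌋ = 8; lat ⌊7.68804/1⌋ = 7.
Subsquare: lon ⌊0.34671/0.0833333⌋ = 4 → e; lat ⌊0.68804/0.0416667⌋ = 16 → q.
Extended square: lon ⌊0.01338/0.00833333⌋ = 1; lat ⌊0.02137/0.00416667⌋ = 5.

KG87eq15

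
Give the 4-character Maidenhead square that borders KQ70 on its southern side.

KP79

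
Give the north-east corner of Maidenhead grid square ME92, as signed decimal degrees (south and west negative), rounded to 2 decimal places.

Field M=12, E=4: +12·20° lon, +4·10° lat → SW at lon 60°, lat -50°.
Square 9, 2: +9·2° lon, +2·1° lat → SW at lon 78°, lat -48°.
Cell spans 2° lon × 1° lat. NE corner is SW corner plus one full cell.
latitude -47.00, longitude 80.00.

-47.00, 80.00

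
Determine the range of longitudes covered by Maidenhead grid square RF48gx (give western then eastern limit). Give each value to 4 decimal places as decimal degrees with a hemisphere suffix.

168.5000° E, 168.5833° E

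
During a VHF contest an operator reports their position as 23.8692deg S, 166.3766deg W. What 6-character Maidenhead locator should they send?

Shift to the Maidenhead origin (180°W, 90°S): lon 13.6234, lat 66.1308.
Field: 13.6234/20 → 0 → A, 66.1308/10 → 6 → G; chars AG.
Square: 13.6234/2 → 6, 6.1308/1 → 6; chars 66.
Subsquare: 1.6234/0.0833333 → 19 → t, 0.1308/0.0416667 → 3 → d; chars td.

AG66td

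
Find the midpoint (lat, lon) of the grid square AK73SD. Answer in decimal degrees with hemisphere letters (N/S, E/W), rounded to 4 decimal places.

13.1458° N, 164.4583° W

Field A=0, K=10: +0·20° lon, +10·10° lat → SW at lon -180°, lat 10°.
Square 7, 3: +7·2° lon, +3·1° lat → SW at lon -166°, lat 13°.
Subsquare s=18, d=3: +18·0.0833333° lon, +3·0.0416667° lat → SW at lon -164.5°, lat 13.125°.
Cell spans 0.0833333° lon × 0.0416667° lat. Centre is SW corner plus half of each.
latitude 13.1458° N, longitude 164.4583° W.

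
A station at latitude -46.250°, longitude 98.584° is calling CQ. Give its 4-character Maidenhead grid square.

Shift to the Maidenhead origin (180°W, 90°S): lon 278.58, lat 43.75.
Field: 278.58/20 → 13 → N, 43.75/10 → 4 → E; chars NE.
Square: 18.58/2 → 9, 3.75/1 → 3; chars 93.

NE93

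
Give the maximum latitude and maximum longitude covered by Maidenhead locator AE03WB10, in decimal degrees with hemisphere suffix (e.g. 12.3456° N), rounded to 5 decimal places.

Field A=0, E=4: +0·20° lon, +4·10° lat → SW at lon -180°, lat -50°.
Square 0, 3: +0·2° lon, +3·1° lat → SW at lon -180°, lat -47°.
Subsquare w=22, b=1: +22·0.0833333° lon, +1·0.0416667° lat → SW at lon -178.167°, lat -46.9583°.
Extended square 1, 0: +1·0.00833333° lon, +0·0.00416667° lat → SW at lon -178.158°, lat -46.9583°.
Cell spans 0.00833333° lon × 0.00416667° lat. NE corner is SW corner plus one full cell.
latitude 46.95417° S, longitude 178.15000° W.

46.95417° S, 178.15000° W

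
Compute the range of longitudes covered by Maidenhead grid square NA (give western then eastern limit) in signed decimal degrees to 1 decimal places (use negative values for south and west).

Field N=13, A=0: +13·20° lon, +0·10° lat → SW at lon 80°, lat -90°.
Cell spans 20° lon × 10° lat.
west 80.0, east 100.0.

80.0, 100.0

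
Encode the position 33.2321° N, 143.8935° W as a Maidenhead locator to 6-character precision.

BM83bf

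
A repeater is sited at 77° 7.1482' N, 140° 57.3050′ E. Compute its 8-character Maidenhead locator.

Shift to the Maidenhead origin (180°W, 90°S): lon 320.95508, lat 167.11914.
Field: 320.95508/20 → 16 → Q, 167.11914/10 → 16 → Q; chars QQ.
Square: 0.95508/2 → 0, 7.11914/1 → 7; chars 07.
Subsquare: 0.95508/0.0833333 → 11 → l, 0.11914/0.0416667 → 2 → c; chars lc.
Extended square: 0.03842/0.00833333 → 4, 0.03580/0.00416667 → 8; chars 48.

QQ07lc48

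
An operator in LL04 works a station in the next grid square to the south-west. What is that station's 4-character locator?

Longitude square 0; −1 → -1, wraps to 9, carry into field.
Longitude field L = 11; −1 → 10 = K.
Latitude square 4; −1 → 3.

KL93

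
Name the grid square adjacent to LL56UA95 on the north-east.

LL56va06

Longitude extended square 9; +1 → 10, wraps to 0, carry into subsquare.
Longitude subsquare u = 20; +1 → 21 = v.
Latitude extended square 5; +1 → 6.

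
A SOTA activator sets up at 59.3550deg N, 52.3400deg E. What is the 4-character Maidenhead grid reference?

Offset from 180°W / 90°S: lon 232.34°, lat 149.35°.
Field: lon ⌊232.34/20⌋ = 11 → L; lat ⌊149.35/10⌋ = 14 → O.
Square: lon ⌊12.34/2⌋ = 6; lat ⌊9.35/1⌋ = 9.

LO69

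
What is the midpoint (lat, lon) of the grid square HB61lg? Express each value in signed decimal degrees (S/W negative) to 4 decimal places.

-78.7292, -27.0417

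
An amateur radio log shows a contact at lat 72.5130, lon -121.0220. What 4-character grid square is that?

CQ92

Shift to the Maidenhead origin (180°W, 90°S): lon 58.98, lat 162.51.
Field (20°×10°, letters A–R): 58.98/20 → 2 → C, 162.51/10 → 16 → Q; chars CQ.
Square (2°×1°, digits 0–9): 18.98/2 → 9, 2.51/1 → 2; chars 92.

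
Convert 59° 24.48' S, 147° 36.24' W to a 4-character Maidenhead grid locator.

Shift to the Maidenhead origin (180°W, 90°S): lon 32.40, lat 30.59.
Field: lon ⌊32.40/20⌋ = 1 → B; lat ⌊30.59/10⌋ = 3 → D.
Square: lon ⌊12.40/2⌋ = 6; lat ⌊0.59/1⌋ = 0.

BD60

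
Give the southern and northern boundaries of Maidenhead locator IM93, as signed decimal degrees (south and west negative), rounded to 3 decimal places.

33.000, 34.000

Field I=8, M=12: +8·20° lon, +12·10° lat → SW at lon -20°, lat 30°.
Square 9, 3: +9·2° lon, +3·1° lat → SW at lon -2°, lat 33°.
Cell spans 2° lon × 1° lat.
south 33.000, north 34.000.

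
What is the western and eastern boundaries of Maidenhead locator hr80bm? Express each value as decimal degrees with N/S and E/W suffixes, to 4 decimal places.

Field H=7, R=17: +7·20° lon, +17·10° lat → SW at lon -40°, lat 80°.
Square 8, 0: +8·2° lon, +0·1° lat → SW at lon -24°, lat 80°.
Subsquare b=1, m=12: +1·0.0833333° lon, +12·0.0416667° lat → SW at lon -23.9167°, lat 80.5°.
Cell spans 0.0833333° lon × 0.0416667° lat.
west 23.9167° W, east 23.8333° W.

23.9167° W, 23.8333° W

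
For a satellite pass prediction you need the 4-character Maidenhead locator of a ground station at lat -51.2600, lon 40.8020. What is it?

LD08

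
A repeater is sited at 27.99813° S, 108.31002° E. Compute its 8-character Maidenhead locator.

OG42da70

Shift to the Maidenhead origin (180°W, 90°S): lon 288.31002, lat 62.00187.
Field: 288.31002/20 → 14 → O, 62.00187/10 → 6 → G; chars OG.
Square: 8.31002/2 → 4, 2.00187/1 → 2; chars 42.
Subsquare: 0.31002/0.0833333 → 3 → d, 0.00187/0.0416667 → 0 → a; chars da.
Extended square: 0.06002/0.00833333 → 7, 0.00187/0.00416667 → 0; chars 70.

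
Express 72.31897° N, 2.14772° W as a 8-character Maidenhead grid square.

Shift to the Maidenhead origin (180°W, 90°S): lon 177.85228, lat 162.31897.
Field: 177.85228/20 → 8 → I, 162.31897/10 → 16 → Q; chars IQ.
Square: 17.85228/2 → 8, 2.31897/1 → 2; chars 82.
Subsquare: 1.85228/0.0833333 → 22 → w, 0.31897/0.0416667 → 7 → h; chars wh.
Extended square: 0.01895/0.00833333 → 2, 0.02730/0.00416667 → 6; chars 26.

IQ82wh26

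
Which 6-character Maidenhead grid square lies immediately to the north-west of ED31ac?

ED21xd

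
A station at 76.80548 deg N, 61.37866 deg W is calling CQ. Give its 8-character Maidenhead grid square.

FQ96ht43

Offset from 180°W / 90°S: lon 118.62134°, lat 166.80548°.
Field: 118.62134/20 → 5 → F, 166.80548/10 → 16 → Q; chars FQ.
Square: 18.62134/2 → 9, 6.80548/1 → 6; chars 96.
Subsquare: 0.62134/0.0833333 → 7 → h, 0.80548/0.0416667 → 19 → t; chars ht.
Extended square: 0.03801/0.00833333 → 4, 0.01381/0.00416667 → 3; chars 43.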